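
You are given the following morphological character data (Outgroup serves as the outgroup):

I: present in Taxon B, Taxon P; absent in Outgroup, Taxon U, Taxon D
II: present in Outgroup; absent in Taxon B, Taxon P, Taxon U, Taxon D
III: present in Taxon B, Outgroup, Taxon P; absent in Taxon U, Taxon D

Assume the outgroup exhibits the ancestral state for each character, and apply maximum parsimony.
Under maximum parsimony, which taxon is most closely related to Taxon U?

Taxon D

Character polarity is set by the outgroup: the derived state is whichever differs from the outgroup's state, so for II, III the derived state is 'absent', and for the remaining characters it is 'present'.
Only Taxon B and Taxon P show the derived state 'present' for I, supporting them as a clade.
All ingroup taxa share the derived state 'absent' for II; it defines the ingroup but does not resolve relationships within it.
Only Taxon D and Taxon U show the derived state 'absent' for III, supporting them as a clade.
Most parsimonious ingroup topology: ((Taxon D,Taxon U),(Taxon B,Taxon P)).
Taxon U and Taxon D form a cherry on this tree, so they are sister taxa.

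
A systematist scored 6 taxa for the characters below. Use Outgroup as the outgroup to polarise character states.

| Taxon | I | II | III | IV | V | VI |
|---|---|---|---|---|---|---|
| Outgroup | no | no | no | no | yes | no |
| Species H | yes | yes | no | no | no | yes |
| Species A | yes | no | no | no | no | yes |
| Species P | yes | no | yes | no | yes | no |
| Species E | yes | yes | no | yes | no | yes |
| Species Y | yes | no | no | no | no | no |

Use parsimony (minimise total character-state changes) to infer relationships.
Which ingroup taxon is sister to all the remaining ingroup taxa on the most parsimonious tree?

Species P

Character polarity is set by the outgroup: the derived state is whichever differs from the outgroup's state, so for V the derived state is 'no', and for the remaining characters it is 'yes'.
All ingroup taxa share the derived state 'yes' for I; it defines the ingroup but does not resolve relationships within it.
II (derived state 'yes') is shared by Species E and Species H — a synapomorphy uniting that clade.
III: derived state 'yes' in Species P only — an autapomorphy, so it tells us nothing about relationships among taxa.
IV (derived state 'yes') is unique to Species E (autapomorphy; uninformative for grouping).
V (derived state 'no') is shared by Species A, Species E, Species H, and Species Y — a synapomorphy uniting that clade.
Only Species A, Species E, and Species H show the derived state 'yes' for VI, supporting them as a clade.
Most parsimonious ingroup topology: ((((Species H,Species E),Species A),Species Y),Species P).
Species P is sister to the clade containing all other ingroup taxa, so it is the earliest-diverging (most basal) ingroup lineage.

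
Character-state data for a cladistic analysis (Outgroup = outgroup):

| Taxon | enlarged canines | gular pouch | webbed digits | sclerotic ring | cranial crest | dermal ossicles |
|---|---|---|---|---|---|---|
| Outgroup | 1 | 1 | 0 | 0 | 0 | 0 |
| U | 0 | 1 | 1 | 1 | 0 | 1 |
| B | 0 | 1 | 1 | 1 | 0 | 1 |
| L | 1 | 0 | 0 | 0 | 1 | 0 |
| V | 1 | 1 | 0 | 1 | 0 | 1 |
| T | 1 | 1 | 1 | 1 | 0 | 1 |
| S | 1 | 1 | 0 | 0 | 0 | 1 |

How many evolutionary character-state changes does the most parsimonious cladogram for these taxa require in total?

Character polarity is set by the outgroup: the derived state is whichever differs from the outgroup's state, so for enlarged canines, gular pouch the derived state is '0', and for the remaining characters it is '1'.
enlarged canines: derived state '0' in B and U only — synapomorphy for {B, U}.
gular pouch: derived state '0' in L only — an autapomorphy, so it tells us nothing about relationships among taxa.
webbed digits: derived state '1' in B, T, and U only — synapomorphy for {B, T, U}.
sclerotic ring: derived state '1' in B, T, U, and V only — synapomorphy for {B, T, U, V}.
cranial crest (derived state '1') is unique to L (autapomorphy; uninformative for grouping).
Only B, S, T, U, and V show the derived state '1' for dermal ossicles, supporting them as a clade.
Most parsimonious ingroup topology: (((((U,B),T),V),S),L).
Changes per character on this tree: enlarged canines: 1; gular pouch: 1; webbed digits: 1; sclerotic ring: 1; cranial crest: 1; dermal ossicles: 1.
Total = 6.

6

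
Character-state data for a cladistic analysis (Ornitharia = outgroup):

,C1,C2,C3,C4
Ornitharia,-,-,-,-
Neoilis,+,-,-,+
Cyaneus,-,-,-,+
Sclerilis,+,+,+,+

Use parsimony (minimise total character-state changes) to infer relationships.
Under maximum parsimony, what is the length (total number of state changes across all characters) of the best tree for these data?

The outgroup has state '-' for every character, so '+' is the derived state throughout.
Only Neoilis and Sclerilis show the derived state '+' for C1, supporting them as a clade.
C2: derived state '+' in Sclerilis only — an autapomorphy, so it tells us nothing about relationships among taxa.
C3 (derived state '+') is unique to Sclerilis (autapomorphy; uninformative for grouping).
C4 (derived state '+') is shared by all ingroup taxa — unites the whole ingroup.
Most parsimonious ingroup topology: ((Neoilis,Sclerilis),Cyaneus).
Changes per character on this tree: C1: 1; C2: 1; C3: 1; C4: 1.
Total = 4.

4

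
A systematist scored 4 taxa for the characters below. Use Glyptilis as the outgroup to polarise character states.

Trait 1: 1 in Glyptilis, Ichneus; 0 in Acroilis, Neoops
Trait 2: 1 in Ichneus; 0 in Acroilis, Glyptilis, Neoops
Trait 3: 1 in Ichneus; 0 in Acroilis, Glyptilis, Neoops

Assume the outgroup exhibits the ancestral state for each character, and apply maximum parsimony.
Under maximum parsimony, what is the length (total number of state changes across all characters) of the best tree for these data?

3

Character polarity is set by the outgroup: the derived state is whichever differs from the outgroup's state, so for Trait 1 the derived state is '0', and for the remaining characters it is '1'.
Trait 1: derived state '0' in Acroilis and Neoops only — synapomorphy for {Acroilis, Neoops}.
Trait 2: derived state '1' in Ichneus only — an autapomorphy, so it tells us nothing about relationships among taxa.
Trait 3: derived state '1' in Ichneus only — an autapomorphy, so it tells us nothing about relationships among taxa.
Most parsimonious ingroup topology: ((Acroilis,Neoops),Ichneus).
Changes per character on this tree: Trait 1: 1; Trait 2: 1; Trait 3: 1.
Total = 3.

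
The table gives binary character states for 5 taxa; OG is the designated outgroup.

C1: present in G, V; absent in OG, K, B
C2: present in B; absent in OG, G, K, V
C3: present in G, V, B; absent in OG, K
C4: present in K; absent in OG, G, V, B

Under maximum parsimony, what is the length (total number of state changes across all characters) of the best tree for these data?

The outgroup has state 'absent' for every character, so 'present' is the derived state throughout.
Only G and V show the derived state 'present' for C1, supporting them as a clade.
C2: derived state 'present' in B only — an autapomorphy, so it tells us nothing about relationships among taxa.
C3 (derived state 'present') is shared by B, G, and V — a synapomorphy uniting that clade.
C4 (derived state 'present') is unique to K (autapomorphy; uninformative for grouping).
Most parsimonious ingroup topology: (((G,V),B),K).
Changes per character on this tree: C1: 1; C2: 1; C3: 1; C4: 1.
Total = 4.

4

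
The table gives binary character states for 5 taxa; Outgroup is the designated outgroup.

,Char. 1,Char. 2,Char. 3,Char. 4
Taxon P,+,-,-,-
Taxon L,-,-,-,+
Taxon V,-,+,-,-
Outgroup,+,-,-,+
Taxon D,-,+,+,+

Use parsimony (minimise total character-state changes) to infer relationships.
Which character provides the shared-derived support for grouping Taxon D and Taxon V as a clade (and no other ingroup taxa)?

Char. 2

Character polarity is set by the outgroup: the derived state is whichever differs from the outgroup's state, so for Char. 1, Char. 4 the derived state is '-', and for the remaining characters it is '+'.
Char. 1 (derived state '-') is shared by Taxon D, Taxon L, and Taxon V — a synapomorphy uniting that clade.
Only Taxon D and Taxon V show the derived state '+' for Char. 2, supporting them as a clade.
Char. 3: derived state '+' in Taxon D only — an autapomorphy, so it tells us nothing about relationships among taxa.
Char. 4 groups Taxon P and Taxon V, which is incompatible with the clades supported by the remaining characters; treating it as convergent (homoplasy) costs fewer steps than any alternative tree.
Most parsimonious ingroup topology: (((Taxon V,Taxon D),Taxon L),Taxon P).
The clade {Taxon D, Taxon V} is supported by Char. 2: its derived state '+' occurs in exactly those taxa and in no other taxon (including the outgroup).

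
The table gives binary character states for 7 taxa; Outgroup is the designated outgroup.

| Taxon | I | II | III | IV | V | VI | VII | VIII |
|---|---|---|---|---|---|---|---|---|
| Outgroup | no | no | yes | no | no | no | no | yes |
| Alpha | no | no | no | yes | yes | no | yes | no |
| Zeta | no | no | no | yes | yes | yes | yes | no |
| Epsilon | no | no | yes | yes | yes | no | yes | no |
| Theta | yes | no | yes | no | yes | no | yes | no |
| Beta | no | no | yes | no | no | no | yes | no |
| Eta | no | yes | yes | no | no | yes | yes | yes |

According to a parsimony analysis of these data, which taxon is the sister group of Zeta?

Alpha

Character polarity is set by the outgroup: the derived state is whichever differs from the outgroup's state, so for III, VIII the derived state is 'no', and for the remaining characters it is 'yes'.
I: derived state 'yes' in Theta only — an autapomorphy, so it tells us nothing about relationships among taxa.
II: derived state 'yes' in Eta only — an autapomorphy, so it tells us nothing about relationships among taxa.
III (derived state 'no') is shared by Alpha and Zeta — a synapomorphy uniting that clade.
IV (derived state 'yes') is shared by Alpha, Epsilon, and Zeta — a synapomorphy uniting that clade.
V (derived state 'yes') is shared by Alpha, Epsilon, Theta, and Zeta — a synapomorphy uniting that clade.
VI (state 'yes') occurs in Eta and Zeta but conflicts with the nesting implied by the other characters — most parsimoniously interpreted as homoplasy.
VII (derived state 'yes') is shared by all ingroup taxa — unites the whole ingroup.
VIII: derived state 'no' in Alpha, Beta, Epsilon, Theta, and Zeta only — synapomorphy for {Alpha, Beta, Epsilon, Theta, Zeta}.
Most parsimonious ingroup topology: (((((Alpha,Zeta),Epsilon),Theta),Beta),Eta).
Zeta and Alpha form a cherry on this tree, so they are sister taxa.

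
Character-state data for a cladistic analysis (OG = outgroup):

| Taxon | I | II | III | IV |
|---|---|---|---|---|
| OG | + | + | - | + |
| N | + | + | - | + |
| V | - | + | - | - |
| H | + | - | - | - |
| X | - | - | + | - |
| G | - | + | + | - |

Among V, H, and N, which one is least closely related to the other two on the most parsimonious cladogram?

Character polarity is set by the outgroup: the derived state is whichever differs from the outgroup's state, so for I, II, IV the derived state is '-', and for the remaining characters it is '+'.
I (derived state '-') is shared by G, V, and X — a synapomorphy uniting that clade.
II (state '-') occurs in H and X but conflicts with the nesting implied by the other characters — most parsimoniously interpreted as homoplasy.
III (derived state '+') is shared by G and X — a synapomorphy uniting that clade.
Only G, H, V, and X show the derived state '-' for IV, supporting them as a clade.
Most parsimonious ingroup topology: (N,((V,(X,G)),H)).
H and V share a more recent common ancestor with each other than either does with N, so N is the least closely related of the three.

N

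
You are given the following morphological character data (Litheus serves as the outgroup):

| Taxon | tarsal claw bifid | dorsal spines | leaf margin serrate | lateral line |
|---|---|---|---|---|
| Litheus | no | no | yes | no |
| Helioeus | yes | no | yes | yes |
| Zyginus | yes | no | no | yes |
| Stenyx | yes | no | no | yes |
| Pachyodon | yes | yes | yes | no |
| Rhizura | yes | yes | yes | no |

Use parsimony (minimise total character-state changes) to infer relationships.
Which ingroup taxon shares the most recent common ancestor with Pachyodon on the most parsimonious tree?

Character polarity is set by the outgroup: the derived state is whichever differs from the outgroup's state, so for leaf margin serrate the derived state is 'no', and for the remaining characters it is 'yes'.
All ingroup taxa share the derived state 'yes' for tarsal claw bifid; it defines the ingroup but does not resolve relationships within it.
dorsal spines: derived state 'yes' in Pachyodon and Rhizura only — synapomorphy for {Pachyodon, Rhizura}.
Only Stenyx and Zyginus show the derived state 'no' for leaf margin serrate, supporting them as a clade.
Only Helioeus, Stenyx, and Zyginus show the derived state 'yes' for lateral line, supporting them as a clade.
Most parsimonious ingroup topology: ((Helioeus,(Zyginus,Stenyx)),(Pachyodon,Rhizura)).
Pachyodon and Rhizura form a cherry on this tree, so they are sister taxa.

Rhizura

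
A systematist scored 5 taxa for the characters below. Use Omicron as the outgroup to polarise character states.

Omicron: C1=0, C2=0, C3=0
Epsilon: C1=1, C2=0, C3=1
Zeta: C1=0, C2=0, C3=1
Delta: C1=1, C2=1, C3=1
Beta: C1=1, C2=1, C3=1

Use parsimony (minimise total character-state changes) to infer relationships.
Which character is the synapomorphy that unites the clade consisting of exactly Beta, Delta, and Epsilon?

The outgroup has state '0' for every character, so '1' is the derived state throughout.
C1: derived state '1' in Beta, Delta, and Epsilon only — synapomorphy for {Beta, Delta, Epsilon}.
C2 (derived state '1') is shared by Beta and Delta — a synapomorphy uniting that clade.
All ingroup taxa share the derived state '1' for C3; it defines the ingroup but does not resolve relationships within it.
Most parsimonious ingroup topology: ((Epsilon,(Delta,Beta)),Zeta).
The clade {Beta, Delta, Epsilon} is supported by C1: its derived state '1' occurs in exactly those taxa and in no other taxon (including the outgroup).

C1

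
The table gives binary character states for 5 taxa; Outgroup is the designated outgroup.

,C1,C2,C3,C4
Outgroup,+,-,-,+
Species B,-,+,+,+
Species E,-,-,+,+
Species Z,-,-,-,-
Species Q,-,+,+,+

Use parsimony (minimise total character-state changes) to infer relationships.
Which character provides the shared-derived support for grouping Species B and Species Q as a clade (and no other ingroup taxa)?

Character polarity is set by the outgroup: the derived state is whichever differs from the outgroup's state, so for C1, C4 the derived state is '-', and for the remaining characters it is '+'.
C1 (derived state '-') is shared by all ingroup taxa — unites the whole ingroup.
Only Species B and Species Q show the derived state '+' for C2, supporting them as a clade.
C3: derived state '+' in Species B, Species E, and Species Q only — synapomorphy for {Species B, Species E, Species Q}.
C4: derived state '-' in Species Z only — an autapomorphy, so it tells us nothing about relationships among taxa.
Most parsimonious ingroup topology: (((Species B,Species Q),Species E),Species Z).
The clade {Species B, Species Q} is supported by C2: its derived state '+' occurs in exactly those taxa and in no other taxon (including the outgroup).

C2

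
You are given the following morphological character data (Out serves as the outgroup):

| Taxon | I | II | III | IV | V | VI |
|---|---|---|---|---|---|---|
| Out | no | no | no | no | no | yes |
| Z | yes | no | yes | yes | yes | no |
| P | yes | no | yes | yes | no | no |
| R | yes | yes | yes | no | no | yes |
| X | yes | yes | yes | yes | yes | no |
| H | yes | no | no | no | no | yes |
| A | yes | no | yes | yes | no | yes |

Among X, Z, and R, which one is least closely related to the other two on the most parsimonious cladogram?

R

Character polarity is set by the outgroup: the derived state is whichever differs from the outgroup's state, so for VI the derived state is 'no', and for the remaining characters it is 'yes'.
I (derived state 'yes') is shared by all ingroup taxa — unites the whole ingroup.
II (state 'yes') occurs in R and X but conflicts with the nesting implied by the other characters — most parsimoniously interpreted as homoplasy.
III: derived state 'yes' in A, P, R, X, and Z only — synapomorphy for {A, P, R, X, Z}.
IV: derived state 'yes' in A, P, X, and Z only — synapomorphy for {A, P, X, Z}.
Only X and Z show the derived state 'yes' for V, supporting them as a clade.
Only P, X, and Z show the derived state 'no' for VI, supporting them as a clade.
Most parsimonious ingroup topology: (((((Z,X),P),A),R),H).
Z and X share a more recent common ancestor with each other than either does with R, so R is the least closely related of the three.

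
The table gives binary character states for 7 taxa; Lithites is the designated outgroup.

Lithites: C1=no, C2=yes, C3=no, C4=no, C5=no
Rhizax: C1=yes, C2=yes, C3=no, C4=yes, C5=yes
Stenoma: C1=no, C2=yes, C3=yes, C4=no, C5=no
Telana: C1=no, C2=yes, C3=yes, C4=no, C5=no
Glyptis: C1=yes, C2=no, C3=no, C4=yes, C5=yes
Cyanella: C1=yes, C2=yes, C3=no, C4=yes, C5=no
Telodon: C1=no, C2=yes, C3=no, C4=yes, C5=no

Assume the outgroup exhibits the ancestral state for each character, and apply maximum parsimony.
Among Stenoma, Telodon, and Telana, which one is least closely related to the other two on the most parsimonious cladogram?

Telodon

Character polarity is set by the outgroup: the derived state is whichever differs from the outgroup's state, so for C2 the derived state is 'no', and for the remaining characters it is 'yes'.
Only Cyanella, Glyptis, and Rhizax show the derived state 'yes' for C1, supporting them as a clade.
C2: derived state 'no' in Glyptis only — an autapomorphy, so it tells us nothing about relationships among taxa.
Only Stenoma and Telana show the derived state 'yes' for C3, supporting them as a clade.
C4: derived state 'yes' in Cyanella, Glyptis, Rhizax, and Telodon only — synapomorphy for {Cyanella, Glyptis, Rhizax, Telodon}.
Only Glyptis and Rhizax show the derived state 'yes' for C5, supporting them as a clade.
Most parsimonious ingroup topology: ((((Rhizax,Glyptis),Cyanella),Telodon),(Stenoma,Telana)).
Telana and Stenoma share a more recent common ancestor with each other than either does with Telodon, so Telodon is the least closely related of the three.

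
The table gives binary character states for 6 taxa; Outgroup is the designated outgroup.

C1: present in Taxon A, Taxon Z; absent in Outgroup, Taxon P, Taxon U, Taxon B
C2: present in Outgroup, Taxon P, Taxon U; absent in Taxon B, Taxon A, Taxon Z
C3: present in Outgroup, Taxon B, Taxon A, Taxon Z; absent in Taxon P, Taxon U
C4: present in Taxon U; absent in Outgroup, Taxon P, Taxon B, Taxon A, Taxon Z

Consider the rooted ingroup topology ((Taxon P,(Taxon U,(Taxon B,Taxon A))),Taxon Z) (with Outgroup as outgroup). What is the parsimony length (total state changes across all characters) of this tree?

Map each character onto ((Taxon P,(Taxon U,(Taxon B,Taxon A))),Taxon Z) (rooted by Outgroup) and count the minimum state changes it requires (Fitch parsimony):
C1: 2; C2: 2; C3: 2; C4: 1.
Total tree length = 7.

7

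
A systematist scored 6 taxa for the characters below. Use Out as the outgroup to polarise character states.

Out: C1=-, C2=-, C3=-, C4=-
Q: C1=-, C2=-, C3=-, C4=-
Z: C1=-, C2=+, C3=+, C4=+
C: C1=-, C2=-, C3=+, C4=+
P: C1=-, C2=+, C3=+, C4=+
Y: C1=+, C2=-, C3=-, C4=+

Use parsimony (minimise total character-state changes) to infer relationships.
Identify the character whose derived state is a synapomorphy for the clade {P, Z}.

The outgroup has state '-' for every character, so '+' is the derived state throughout.
C1 (derived state '+') is unique to Y (autapomorphy; uninformative for grouping).
C2 (derived state '+') is shared by P and Z — a synapomorphy uniting that clade.
Only C, P, and Z show the derived state '+' for C3, supporting them as a clade.
C4 (derived state '+') is shared by C, P, Y, and Z — a synapomorphy uniting that clade.
Most parsimonious ingroup topology: (Q,(((Z,P),C),Y)).
The clade {P, Z} is supported by C2: its derived state '+' occurs in exactly those taxa and in no other taxon (including the outgroup).

C2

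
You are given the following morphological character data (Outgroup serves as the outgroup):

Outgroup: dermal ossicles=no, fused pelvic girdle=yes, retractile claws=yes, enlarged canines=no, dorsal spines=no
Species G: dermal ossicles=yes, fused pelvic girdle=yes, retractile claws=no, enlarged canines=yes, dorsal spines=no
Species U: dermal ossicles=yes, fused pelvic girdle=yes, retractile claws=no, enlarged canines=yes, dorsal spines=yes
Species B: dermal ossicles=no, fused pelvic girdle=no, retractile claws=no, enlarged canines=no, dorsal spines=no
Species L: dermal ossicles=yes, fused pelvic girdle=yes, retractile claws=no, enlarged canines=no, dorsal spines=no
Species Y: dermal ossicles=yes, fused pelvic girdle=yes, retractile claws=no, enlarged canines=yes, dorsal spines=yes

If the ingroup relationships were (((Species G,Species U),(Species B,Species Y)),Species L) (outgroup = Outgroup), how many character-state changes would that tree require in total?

Map each character onto (((Species G,Species U),(Species B,Species Y)),Species L) (rooted by Outgroup) and count the minimum state changes it requires (Fitch parsimony):
dermal ossicles: 2; fused pelvic girdle: 1; retractile claws: 1; enlarged canines: 2; dorsal spines: 2.
Total tree length = 8.

8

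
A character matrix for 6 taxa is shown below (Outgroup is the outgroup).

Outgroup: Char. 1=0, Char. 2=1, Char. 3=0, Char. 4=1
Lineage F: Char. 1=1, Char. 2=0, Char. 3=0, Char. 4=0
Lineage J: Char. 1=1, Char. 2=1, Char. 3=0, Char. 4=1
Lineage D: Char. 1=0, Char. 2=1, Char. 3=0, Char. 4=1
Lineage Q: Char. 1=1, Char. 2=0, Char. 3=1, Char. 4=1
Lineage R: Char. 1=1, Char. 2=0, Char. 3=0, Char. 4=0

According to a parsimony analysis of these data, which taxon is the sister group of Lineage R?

Lineage F

Character polarity is set by the outgroup: the derived state is whichever differs from the outgroup's state, so for Char. 2, Char. 4 the derived state is '0', and for the remaining characters it is '1'.
Char. 1: derived state '1' in Lineage F, Lineage J, Lineage Q, and Lineage R only — synapomorphy for {Lineage F, Lineage J, Lineage Q, Lineage R}.
Char. 2: derived state '0' in Lineage F, Lineage Q, and Lineage R only — synapomorphy for {Lineage F, Lineage Q, Lineage R}.
Char. 3 (derived state '1') is unique to Lineage Q (autapomorphy; uninformative for grouping).
Only Lineage F and Lineage R show the derived state '0' for Char. 4, supporting them as a clade.
Most parsimonious ingroup topology: ((((Lineage F,Lineage R),Lineage Q),Lineage J),Lineage D).
Lineage R and Lineage F form a cherry on this tree, so they are sister taxa.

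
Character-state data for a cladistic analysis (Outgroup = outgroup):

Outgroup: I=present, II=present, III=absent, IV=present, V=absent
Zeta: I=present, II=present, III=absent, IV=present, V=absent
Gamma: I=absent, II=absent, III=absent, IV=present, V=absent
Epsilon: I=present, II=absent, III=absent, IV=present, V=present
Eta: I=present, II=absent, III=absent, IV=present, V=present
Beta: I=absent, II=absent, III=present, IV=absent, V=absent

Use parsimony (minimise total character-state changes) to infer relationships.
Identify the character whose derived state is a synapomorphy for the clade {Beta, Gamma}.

Character polarity is set by the outgroup: the derived state is whichever differs from the outgroup's state, so for I, II, IV the derived state is 'absent', and for the remaining characters it is 'present'.
Only Beta and Gamma show the derived state 'absent' for I, supporting them as a clade.
II (derived state 'absent') is shared by Beta, Epsilon, Eta, and Gamma — a synapomorphy uniting that clade.
III (derived state 'present') is unique to Beta (autapomorphy; uninformative for grouping).
IV: derived state 'absent' in Beta only — an autapomorphy, so it tells us nothing about relationships among taxa.
Only Epsilon and Eta show the derived state 'present' for V, supporting them as a clade.
Most parsimonious ingroup topology: (Zeta,((Gamma,Beta),(Epsilon,Eta))).
The clade {Beta, Gamma} is supported by I: its derived state 'absent' occurs in exactly those taxa and in no other taxon (including the outgroup).

I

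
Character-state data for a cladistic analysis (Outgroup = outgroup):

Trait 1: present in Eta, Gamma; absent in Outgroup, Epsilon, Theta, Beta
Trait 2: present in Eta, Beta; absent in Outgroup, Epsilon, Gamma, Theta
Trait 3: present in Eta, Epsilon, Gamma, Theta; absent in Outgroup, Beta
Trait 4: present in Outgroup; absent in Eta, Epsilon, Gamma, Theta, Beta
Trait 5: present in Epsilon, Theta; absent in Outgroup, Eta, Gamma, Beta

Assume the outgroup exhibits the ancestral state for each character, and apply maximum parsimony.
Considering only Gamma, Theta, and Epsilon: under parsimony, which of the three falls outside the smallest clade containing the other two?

Character polarity is set by the outgroup: the derived state is whichever differs from the outgroup's state, so for Trait 4 the derived state is 'absent', and for the remaining characters it is 'present'.
Only Eta and Gamma show the derived state 'present' for Trait 1, supporting them as a clade.
Trait 2 groups Beta and Eta, which is incompatible with the clades supported by the remaining characters; treating it as convergent (homoplasy) costs fewer steps than any alternative tree.
Only Epsilon, Eta, Gamma, and Theta show the derived state 'present' for Trait 3, supporting them as a clade.
Trait 4 (derived state 'absent') is shared by all ingroup taxa — unites the whole ingroup.
Trait 5 (derived state 'present') is shared by Epsilon and Theta — a synapomorphy uniting that clade.
Most parsimonious ingroup topology: (((Eta,Gamma),(Epsilon,Theta)),Beta).
Epsilon and Theta share a more recent common ancestor with each other than either does with Gamma, so Gamma is the least closely related of the three.

Gamma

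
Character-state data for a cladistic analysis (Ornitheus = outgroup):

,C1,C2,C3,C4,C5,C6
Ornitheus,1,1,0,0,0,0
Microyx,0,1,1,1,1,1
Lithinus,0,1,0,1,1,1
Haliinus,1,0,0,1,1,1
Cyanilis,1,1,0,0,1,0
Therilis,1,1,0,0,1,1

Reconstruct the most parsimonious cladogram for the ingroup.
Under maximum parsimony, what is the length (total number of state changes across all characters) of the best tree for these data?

Character polarity is set by the outgroup: the derived state is whichever differs from the outgroup's state, so for C1, C2 the derived state is '0', and for the remaining characters it is '1'.
C1 (derived state '0') is shared by Lithinus and Microyx — a synapomorphy uniting that clade.
C2 (derived state '0') is unique to Haliinus (autapomorphy; uninformative for grouping).
C3: derived state '1' in Microyx only — an autapomorphy, so it tells us nothing about relationships among taxa.
Only Haliinus, Lithinus, and Microyx show the derived state '1' for C4, supporting them as a clade.
All ingroup taxa share the derived state '1' for C5; it defines the ingroup but does not resolve relationships within it.
Only Haliinus, Lithinus, Microyx, and Therilis show the derived state '1' for C6, supporting them as a clade.
Most parsimonious ingroup topology: ((((Microyx,Lithinus),Haliinus),Therilis),Cyanilis).
Changes per character on this tree: C1: 1; C2: 1; C3: 1; C4: 1; C5: 1; C6: 1.
Total = 6.

6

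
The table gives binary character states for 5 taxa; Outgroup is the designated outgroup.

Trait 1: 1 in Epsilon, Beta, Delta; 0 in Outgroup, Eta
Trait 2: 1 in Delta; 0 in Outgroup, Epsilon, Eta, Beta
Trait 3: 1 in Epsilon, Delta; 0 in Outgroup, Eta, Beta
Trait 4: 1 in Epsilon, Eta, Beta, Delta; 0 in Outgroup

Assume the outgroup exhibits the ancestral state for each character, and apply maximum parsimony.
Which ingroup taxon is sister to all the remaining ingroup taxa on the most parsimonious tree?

The outgroup has state '0' for every character, so '1' is the derived state throughout.
Only Beta, Delta, and Epsilon show the derived state '1' for Trait 1, supporting them as a clade.
Trait 2: derived state '1' in Delta only — an autapomorphy, so it tells us nothing about relationships among taxa.
Trait 3: derived state '1' in Delta and Epsilon only — synapomorphy for {Delta, Epsilon}.
All ingroup taxa share the derived state '1' for Trait 4; it defines the ingroup but does not resolve relationships within it.
Most parsimonious ingroup topology: (((Epsilon,Delta),Beta),Eta).
Eta is sister to the clade containing all other ingroup taxa, so it is the earliest-diverging (most basal) ingroup lineage.

Eta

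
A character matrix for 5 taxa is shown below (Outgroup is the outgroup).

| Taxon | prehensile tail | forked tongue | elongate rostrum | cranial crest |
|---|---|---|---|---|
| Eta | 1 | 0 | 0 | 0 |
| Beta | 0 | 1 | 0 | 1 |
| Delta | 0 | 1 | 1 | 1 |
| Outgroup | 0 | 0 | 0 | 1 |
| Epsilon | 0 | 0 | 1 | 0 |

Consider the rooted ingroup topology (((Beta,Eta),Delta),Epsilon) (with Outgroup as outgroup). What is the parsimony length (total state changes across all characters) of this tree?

Map each character onto (((Beta,Eta),Delta),Epsilon) (rooted by Outgroup) and count the minimum state changes it requires (Fitch parsimony):
prehensile tail: 1; forked tongue: 2; elongate rostrum: 2; cranial crest: 2.
Total tree length = 7.

7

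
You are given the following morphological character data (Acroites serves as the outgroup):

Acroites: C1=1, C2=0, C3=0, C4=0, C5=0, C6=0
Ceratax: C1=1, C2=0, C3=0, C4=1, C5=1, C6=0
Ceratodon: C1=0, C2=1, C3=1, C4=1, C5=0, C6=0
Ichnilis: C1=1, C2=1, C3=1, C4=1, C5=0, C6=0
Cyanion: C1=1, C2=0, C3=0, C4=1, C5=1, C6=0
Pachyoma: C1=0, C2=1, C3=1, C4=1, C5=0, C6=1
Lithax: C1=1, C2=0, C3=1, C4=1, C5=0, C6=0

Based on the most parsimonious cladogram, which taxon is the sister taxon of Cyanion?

Character polarity is set by the outgroup: the derived state is whichever differs from the outgroup's state, so for C1 the derived state is '0', and for the remaining characters it is '1'.
Only Ceratodon and Pachyoma show the derived state '0' for C1, supporting them as a clade.
C2: derived state '1' in Ceratodon, Ichnilis, and Pachyoma only — synapomorphy for {Ceratodon, Ichnilis, Pachyoma}.
C3 (derived state '1') is shared by Ceratodon, Ichnilis, Lithax, and Pachyoma — a synapomorphy uniting that clade.
All ingroup taxa share the derived state '1' for C4; it defines the ingroup but does not resolve relationships within it.
C5: derived state '1' in Ceratax and Cyanion only — synapomorphy for {Ceratax, Cyanion}.
C6 (derived state '1') is unique to Pachyoma (autapomorphy; uninformative for grouping).
Most parsimonious ingroup topology: ((Ceratax,Cyanion),(((Ceratodon,Pachyoma),Ichnilis),Lithax)).
Cyanion and Ceratax form a cherry on this tree, so they are sister taxa.

Ceratax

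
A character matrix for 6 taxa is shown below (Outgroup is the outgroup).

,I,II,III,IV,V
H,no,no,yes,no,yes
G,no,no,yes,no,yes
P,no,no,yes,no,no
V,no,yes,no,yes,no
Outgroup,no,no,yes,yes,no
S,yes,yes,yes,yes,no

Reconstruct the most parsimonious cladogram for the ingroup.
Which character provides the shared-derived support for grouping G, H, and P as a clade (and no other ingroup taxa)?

Character polarity is set by the outgroup: the derived state is whichever differs from the outgroup's state, so for III, IV the derived state is 'no', and for the remaining characters it is 'yes'.
I (derived state 'yes') is unique to S (autapomorphy; uninformative for grouping).
II (derived state 'yes') is shared by S and V — a synapomorphy uniting that clade.
III (derived state 'no') is unique to V (autapomorphy; uninformative for grouping).
IV (derived state 'no') is shared by G, H, and P — a synapomorphy uniting that clade.
V (derived state 'yes') is shared by G and H — a synapomorphy uniting that clade.
Most parsimonious ingroup topology: (((G,H),P),(V,S)).
The clade {G, H, P} is supported by IV: its derived state 'no' occurs in exactly those taxa and in no other taxon (including the outgroup).

IV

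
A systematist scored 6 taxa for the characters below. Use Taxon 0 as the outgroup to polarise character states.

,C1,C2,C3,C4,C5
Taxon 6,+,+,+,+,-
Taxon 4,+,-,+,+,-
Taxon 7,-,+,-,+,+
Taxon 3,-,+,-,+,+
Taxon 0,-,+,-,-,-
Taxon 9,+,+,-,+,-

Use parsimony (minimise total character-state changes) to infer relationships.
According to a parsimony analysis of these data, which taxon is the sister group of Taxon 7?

Character polarity is set by the outgroup: the derived state is whichever differs from the outgroup's state, so for C2 the derived state is '-', and for the remaining characters it is '+'.
C1: derived state '+' in Taxon 4, Taxon 6, and Taxon 9 only — synapomorphy for {Taxon 4, Taxon 6, Taxon 9}.
C2: derived state '-' in Taxon 4 only — an autapomorphy, so it tells us nothing about relationships among taxa.
Only Taxon 4 and Taxon 6 show the derived state '+' for C3, supporting them as a clade.
C4 (derived state '+') is shared by all ingroup taxa — unites the whole ingroup.
C5 (derived state '+') is shared by Taxon 3 and Taxon 7 — a synapomorphy uniting that clade.
Most parsimonious ingroup topology: (((Taxon 6,Taxon 4),Taxon 9),(Taxon 3,Taxon 7)).
Taxon 7 and Taxon 3 form a cherry on this tree, so they are sister taxa.

Taxon 3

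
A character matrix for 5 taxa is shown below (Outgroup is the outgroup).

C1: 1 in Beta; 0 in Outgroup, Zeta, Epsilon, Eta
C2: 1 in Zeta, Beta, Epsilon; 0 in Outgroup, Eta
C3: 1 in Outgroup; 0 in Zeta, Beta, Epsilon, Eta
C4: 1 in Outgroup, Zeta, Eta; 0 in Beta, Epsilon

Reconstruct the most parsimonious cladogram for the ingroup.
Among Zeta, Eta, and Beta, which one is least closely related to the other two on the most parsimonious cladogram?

Character polarity is set by the outgroup: the derived state is whichever differs from the outgroup's state, so for C3, C4 the derived state is '0', and for the remaining characters it is '1'.
C1 (derived state '1') is unique to Beta (autapomorphy; uninformative for grouping).
C2 (derived state '1') is shared by Beta, Epsilon, and Zeta — a synapomorphy uniting that clade.
All ingroup taxa share the derived state '0' for C3; it defines the ingroup but does not resolve relationships within it.
C4: derived state '0' in Beta and Epsilon only — synapomorphy for {Beta, Epsilon}.
Most parsimonious ingroup topology: ((Zeta,(Beta,Epsilon)),Eta).
Beta and Zeta share a more recent common ancestor with each other than either does with Eta, so Eta is the least closely related of the three.

Eta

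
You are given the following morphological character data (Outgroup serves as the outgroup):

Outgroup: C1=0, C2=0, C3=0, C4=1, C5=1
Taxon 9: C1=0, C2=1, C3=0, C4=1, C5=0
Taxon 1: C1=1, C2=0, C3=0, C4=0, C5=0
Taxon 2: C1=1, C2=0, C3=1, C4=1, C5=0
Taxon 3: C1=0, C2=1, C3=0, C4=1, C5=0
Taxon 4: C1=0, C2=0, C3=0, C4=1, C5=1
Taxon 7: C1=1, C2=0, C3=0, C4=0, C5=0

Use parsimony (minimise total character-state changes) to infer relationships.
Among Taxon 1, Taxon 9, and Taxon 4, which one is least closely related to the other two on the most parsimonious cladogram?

Character polarity is set by the outgroup: the derived state is whichever differs from the outgroup's state, so for C4, C5 the derived state is '0', and for the remaining characters it is '1'.
C1: derived state '1' in Taxon 1, Taxon 2, and Taxon 7 only — synapomorphy for {Taxon 1, Taxon 2, Taxon 7}.
C2: derived state '1' in Taxon 3 and Taxon 9 only — synapomorphy for {Taxon 3, Taxon 9}.
C3: derived state '1' in Taxon 2 only — an autapomorphy, so it tells us nothing about relationships among taxa.
Only Taxon 1 and Taxon 7 show the derived state '0' for C4, supporting them as a clade.
Only Taxon 1, Taxon 2, Taxon 3, Taxon 7, and Taxon 9 show the derived state '0' for C5, supporting them as a clade.
Most parsimonious ingroup topology: (((Taxon 9,Taxon 3),((Taxon 1,Taxon 7),Taxon 2)),Taxon 4).
Taxon 1 and Taxon 9 share a more recent common ancestor with each other than either does with Taxon 4, so Taxon 4 is the least closely related of the three.

Taxon 4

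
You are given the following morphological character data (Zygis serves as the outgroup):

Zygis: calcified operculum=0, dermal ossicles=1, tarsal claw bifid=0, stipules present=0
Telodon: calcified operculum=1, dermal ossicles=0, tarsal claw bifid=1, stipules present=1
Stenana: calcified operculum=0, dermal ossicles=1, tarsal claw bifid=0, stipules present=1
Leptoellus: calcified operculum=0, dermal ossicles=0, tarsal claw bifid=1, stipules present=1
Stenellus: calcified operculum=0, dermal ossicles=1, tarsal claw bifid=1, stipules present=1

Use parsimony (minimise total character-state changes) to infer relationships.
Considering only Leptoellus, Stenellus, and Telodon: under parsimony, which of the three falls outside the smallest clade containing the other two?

Character polarity is set by the outgroup: the derived state is whichever differs from the outgroup's state, so for dermal ossicles the derived state is '0', and for the remaining characters it is '1'.
calcified operculum: derived state '1' in Telodon only — an autapomorphy, so it tells us nothing about relationships among taxa.
dermal ossicles: derived state '0' in Leptoellus and Telodon only — synapomorphy for {Leptoellus, Telodon}.
tarsal claw bifid: derived state '1' in Leptoellus, Stenellus, and Telodon only — synapomorphy for {Leptoellus, Stenellus, Telodon}.
stipules present (derived state '1') is shared by all ingroup taxa — unites the whole ingroup.
Most parsimonious ingroup topology: (((Telodon,Leptoellus),Stenellus),Stenana).
Leptoellus and Telodon share a more recent common ancestor with each other than either does with Stenellus, so Stenellus is the least closely related of the three.

Stenellus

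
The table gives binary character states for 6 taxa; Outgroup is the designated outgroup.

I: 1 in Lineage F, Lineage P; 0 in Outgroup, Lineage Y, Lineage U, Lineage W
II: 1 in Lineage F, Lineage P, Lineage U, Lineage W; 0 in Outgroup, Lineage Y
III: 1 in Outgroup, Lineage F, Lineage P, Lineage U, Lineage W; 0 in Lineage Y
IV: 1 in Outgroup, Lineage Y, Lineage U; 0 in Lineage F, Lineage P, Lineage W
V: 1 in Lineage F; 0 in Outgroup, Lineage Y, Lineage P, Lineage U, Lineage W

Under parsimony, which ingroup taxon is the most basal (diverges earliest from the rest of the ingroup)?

Character polarity is set by the outgroup: the derived state is whichever differs from the outgroup's state, so for III, IV the derived state is '0', and for the remaining characters it is '1'.
Only Lineage F and Lineage P show the derived state '1' for I, supporting them as a clade.
Only Lineage F, Lineage P, Lineage U, and Lineage W show the derived state '1' for II, supporting them as a clade.
III (derived state '0') is unique to Lineage Y (autapomorphy; uninformative for grouping).
Only Lineage F, Lineage P, and Lineage W show the derived state '0' for IV, supporting them as a clade.
V (derived state '1') is unique to Lineage F (autapomorphy; uninformative for grouping).
Most parsimonious ingroup topology: ((((Lineage F,Lineage P),Lineage W),Lineage U),Lineage Y).
Lineage Y is sister to the clade containing all other ingroup taxa, so it is the earliest-diverging (most basal) ingroup lineage.

Lineage Y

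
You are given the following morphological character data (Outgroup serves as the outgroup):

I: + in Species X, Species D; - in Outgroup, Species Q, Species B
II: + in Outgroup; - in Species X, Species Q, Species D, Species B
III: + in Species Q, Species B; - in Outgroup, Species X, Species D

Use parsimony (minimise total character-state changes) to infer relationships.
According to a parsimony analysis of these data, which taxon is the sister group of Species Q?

Character polarity is set by the outgroup: the derived state is whichever differs from the outgroup's state, so for II the derived state is '-', and for the remaining characters it is '+'.
Only Species D and Species X show the derived state '+' for I, supporting them as a clade.
All ingroup taxa share the derived state '-' for II; it defines the ingroup but does not resolve relationships within it.
III: derived state '+' in Species B and Species Q only — synapomorphy for {Species B, Species Q}.
Most parsimonious ingroup topology: ((Species X,Species D),(Species Q,Species B)).
Species Q and Species B form a cherry on this tree, so they are sister taxa.

Species B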